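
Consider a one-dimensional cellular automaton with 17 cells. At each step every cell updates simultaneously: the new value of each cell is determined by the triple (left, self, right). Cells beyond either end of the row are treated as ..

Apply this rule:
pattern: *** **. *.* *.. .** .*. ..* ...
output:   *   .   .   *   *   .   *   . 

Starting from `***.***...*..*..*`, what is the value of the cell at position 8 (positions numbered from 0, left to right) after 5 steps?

step 1: **..**.*.*.**.**.
step 2: *.***......*..*.*
step 3: ..**.*....*.**...
step 4: .**...*..*..*.*..
step 5: **.*.*.**.**...*.
position 8 holds *

*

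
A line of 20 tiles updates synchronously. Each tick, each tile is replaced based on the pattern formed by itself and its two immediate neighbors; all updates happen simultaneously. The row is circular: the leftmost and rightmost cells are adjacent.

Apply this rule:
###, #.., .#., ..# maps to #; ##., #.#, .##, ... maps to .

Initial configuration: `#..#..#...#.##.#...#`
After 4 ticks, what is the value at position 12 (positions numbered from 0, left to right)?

#

tick 1: .#######.##....##.#.
tick 2: #.#####....#..#...##
tick 3: ...###.#..######.#.#
tick 4: #.#.#..###.####..#.#
position 12 holds #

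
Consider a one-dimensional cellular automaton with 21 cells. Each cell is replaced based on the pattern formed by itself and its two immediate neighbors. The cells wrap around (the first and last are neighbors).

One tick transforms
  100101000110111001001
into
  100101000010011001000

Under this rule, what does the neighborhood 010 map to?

At position 3 the neighborhood is 010; the next row has 1 there.

1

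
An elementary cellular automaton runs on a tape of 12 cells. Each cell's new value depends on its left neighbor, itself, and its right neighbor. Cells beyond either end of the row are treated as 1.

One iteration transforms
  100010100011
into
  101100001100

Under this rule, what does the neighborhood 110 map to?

At position 0 the neighborhood is 110; the next row has 1 there.

1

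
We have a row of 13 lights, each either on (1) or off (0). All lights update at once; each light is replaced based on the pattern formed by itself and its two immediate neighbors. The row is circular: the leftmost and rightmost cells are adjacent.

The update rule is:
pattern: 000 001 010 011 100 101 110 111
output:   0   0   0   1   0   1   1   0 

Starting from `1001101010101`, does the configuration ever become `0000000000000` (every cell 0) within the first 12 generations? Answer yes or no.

yes

generation 1: 1001110101011
generation 2: 1001011010110
generation 3: 0000111101111
generation 4: 0000100111001
generation 5: 0000000101000
generation 6: 0000000010000
generation 7: 0000000000000
all cells are 0 at generation 7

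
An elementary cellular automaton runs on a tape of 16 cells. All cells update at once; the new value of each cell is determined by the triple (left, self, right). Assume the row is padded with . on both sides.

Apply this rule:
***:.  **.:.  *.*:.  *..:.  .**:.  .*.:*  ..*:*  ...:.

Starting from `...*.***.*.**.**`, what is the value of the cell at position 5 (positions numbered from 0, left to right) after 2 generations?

.

..**.....*......
.*......**......
position 5 holds .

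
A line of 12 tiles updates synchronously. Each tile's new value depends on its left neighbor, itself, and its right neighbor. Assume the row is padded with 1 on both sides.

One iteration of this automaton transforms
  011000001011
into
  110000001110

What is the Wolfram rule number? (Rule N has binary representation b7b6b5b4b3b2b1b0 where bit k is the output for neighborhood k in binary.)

position 11: 111 → 0  (bit 7 = 0)
position 2: 110 → 0  (bit 6 = 0)
position 0: 101 → 1  (bit 5 = 1)
position 3: 100 → 0  (bit 4 = 0)
position 1: 011 → 1  (bit 3 = 1)
position 8: 010 → 1  (bit 2 = 1)
position 7: 001 → 0  (bit 1 = 0)
position 4: 000 → 0  (bit 0 = 0)
bits b7..b0 = 00101100 = 44

44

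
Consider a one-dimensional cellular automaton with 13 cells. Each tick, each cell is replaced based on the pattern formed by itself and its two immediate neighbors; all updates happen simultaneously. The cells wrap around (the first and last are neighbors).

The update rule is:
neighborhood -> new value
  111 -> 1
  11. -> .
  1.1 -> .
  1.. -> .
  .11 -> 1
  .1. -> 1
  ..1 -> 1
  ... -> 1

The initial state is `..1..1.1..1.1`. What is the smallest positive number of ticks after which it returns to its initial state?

26

tick 1: .11.11.1.11.1
tick 2: .1..1..1.1..1
tick 3: .1.11.11.1.11
tick 4: .1.1..1..1.1.
tick 5: 11.1.11.11.1.
tick 6: 1..1.1..1..1.
tick 7: 1.11.1.11.11.
tick 8: 1.1..1.1..1..
tick 9: 1.1.11.1.11.1
tick 10: ..1.1..1.1..1
tick 11: .11.1.11.1.11
tick 12: .1..1.1..1.1.
tick 13: 11.11.1.11.1.
tick 14: 1..1..1.1..1.
tick 15: 1.11.11.1.11.
tick 16: 1.1..1..1.1..
tick 17: 1.1.11.11.1.1
tick 18: ..1.1..1..1.1
tick 19: .11.1.11.11.1
tick 20: .1..1.1..1..1
tick 21: .1.11.1.11.11
tick 22: .1.1..1.1..1.
tick 23: 11.1.11.1.11.
tick 24: 1..1.1..1.1..
tick 25: 1.11.1.11.1.1
tick 26: ..1..1.1..1.1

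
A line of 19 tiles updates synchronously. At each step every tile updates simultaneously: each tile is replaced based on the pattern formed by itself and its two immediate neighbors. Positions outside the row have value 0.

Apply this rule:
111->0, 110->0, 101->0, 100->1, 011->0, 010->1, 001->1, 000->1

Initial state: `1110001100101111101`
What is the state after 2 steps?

1110001100011111111

0001110011100000001
1110001100011111111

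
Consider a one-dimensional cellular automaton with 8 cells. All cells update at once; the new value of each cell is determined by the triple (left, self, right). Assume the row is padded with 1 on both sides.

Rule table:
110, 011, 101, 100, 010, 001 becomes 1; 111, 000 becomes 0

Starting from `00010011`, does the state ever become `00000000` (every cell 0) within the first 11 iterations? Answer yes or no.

yes

10111110
11100011
00110110
11111111
00000000
all cells are 0 at iteration 5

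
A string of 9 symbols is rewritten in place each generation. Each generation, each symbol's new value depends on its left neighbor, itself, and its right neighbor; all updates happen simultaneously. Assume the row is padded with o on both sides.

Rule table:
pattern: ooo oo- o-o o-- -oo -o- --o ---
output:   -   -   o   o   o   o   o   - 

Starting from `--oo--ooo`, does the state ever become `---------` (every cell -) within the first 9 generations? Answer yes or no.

ooo-ooo--
---oo--oo
o-oo-ooo-
-oo-oo--o
oo-oo-ooo
--oo-oo--
ooo-oo-oo
---oo-oo-
o-oo-oo-o
generation 9 is o-oo-oo-o, still not uniform -

no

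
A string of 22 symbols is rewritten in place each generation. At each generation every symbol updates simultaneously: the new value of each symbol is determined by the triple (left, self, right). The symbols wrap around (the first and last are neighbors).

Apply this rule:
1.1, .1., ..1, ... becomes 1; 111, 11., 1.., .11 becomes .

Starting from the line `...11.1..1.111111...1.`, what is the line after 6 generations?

111..11.111.......111.
....1..1....111111...1
.1111.11.111.......111
1....1..1....111111...
1.1111.11.111.......11
.1....1..1....111111..

.1....1..1....111111..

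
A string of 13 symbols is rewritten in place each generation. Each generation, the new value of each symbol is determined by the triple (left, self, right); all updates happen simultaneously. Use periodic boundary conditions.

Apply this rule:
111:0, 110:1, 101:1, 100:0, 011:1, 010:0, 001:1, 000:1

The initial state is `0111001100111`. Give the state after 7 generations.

1101111001101

1101011101101
0110110111111
1111111100001
0000000101111
0111111011001
1100001111010
1101111001101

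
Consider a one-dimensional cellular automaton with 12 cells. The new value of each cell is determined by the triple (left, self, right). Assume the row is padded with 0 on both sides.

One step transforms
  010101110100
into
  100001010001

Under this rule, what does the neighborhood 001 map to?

At position 0 the neighborhood is 001; the next row has 1 there.

1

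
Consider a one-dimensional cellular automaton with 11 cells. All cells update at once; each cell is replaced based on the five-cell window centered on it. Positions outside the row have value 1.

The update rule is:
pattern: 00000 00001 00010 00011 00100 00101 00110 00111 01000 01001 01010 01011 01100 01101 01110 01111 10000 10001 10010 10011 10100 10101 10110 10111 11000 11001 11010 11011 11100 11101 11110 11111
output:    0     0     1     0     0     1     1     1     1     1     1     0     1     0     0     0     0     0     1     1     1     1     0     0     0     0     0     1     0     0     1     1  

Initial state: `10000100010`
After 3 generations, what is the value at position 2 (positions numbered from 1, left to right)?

00001010110
00011110001
00010100001
position 2 holds 0

0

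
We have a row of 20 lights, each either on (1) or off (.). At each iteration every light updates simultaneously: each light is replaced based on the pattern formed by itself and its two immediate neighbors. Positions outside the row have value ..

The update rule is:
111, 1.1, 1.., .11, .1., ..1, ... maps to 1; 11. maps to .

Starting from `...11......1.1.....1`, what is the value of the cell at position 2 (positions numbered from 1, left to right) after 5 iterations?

1

1111.111111111111111
111.111111111111111.
11.111111111111111.1
1.111111111111111.11
1111111111111111.11.
position 2 holds 1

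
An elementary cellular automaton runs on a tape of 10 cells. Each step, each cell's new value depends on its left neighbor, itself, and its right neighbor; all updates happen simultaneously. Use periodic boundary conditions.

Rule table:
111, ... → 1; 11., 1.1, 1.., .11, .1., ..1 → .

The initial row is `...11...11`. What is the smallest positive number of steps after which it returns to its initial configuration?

2

.1....1...
...11...11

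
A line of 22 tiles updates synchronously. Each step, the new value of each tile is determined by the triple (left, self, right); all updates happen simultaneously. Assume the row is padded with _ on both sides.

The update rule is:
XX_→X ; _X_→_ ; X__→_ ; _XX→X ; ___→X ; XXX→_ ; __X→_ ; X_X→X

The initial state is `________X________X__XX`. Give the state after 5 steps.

_X_X__X___X_XX____XX__

XXXXXXX___XXXXXX____XX
X_____X_X_X____X_XX_XX
__XXX__X_X__XX__XXXXXX
X_X_X___X___XX__X____X
_X_X__X___X_XX____XX__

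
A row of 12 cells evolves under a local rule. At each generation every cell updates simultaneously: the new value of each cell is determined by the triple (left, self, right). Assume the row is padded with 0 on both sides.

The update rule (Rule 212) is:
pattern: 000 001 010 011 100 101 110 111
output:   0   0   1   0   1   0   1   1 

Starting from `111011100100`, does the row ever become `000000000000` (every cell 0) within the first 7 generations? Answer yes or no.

no

generation 1: 011001110110
generation 2: 001100110011
generation 3: 000110011001
generation 4: 000011001101
generation 5: 000001100101
generation 6: 000000110101
generation 7: 000000010101
generation 7 is 000000010101, still not uniform 0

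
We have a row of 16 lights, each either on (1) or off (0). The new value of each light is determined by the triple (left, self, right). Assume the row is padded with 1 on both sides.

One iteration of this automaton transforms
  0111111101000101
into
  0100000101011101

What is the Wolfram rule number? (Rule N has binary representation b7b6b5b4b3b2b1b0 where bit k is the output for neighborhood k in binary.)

79

position 2: 111 → 0  (bit 7 = 0)
position 7: 110 → 1  (bit 6 = 1)
position 0: 101 → 0  (bit 5 = 0)
position 10: 100 → 0  (bit 4 = 0)
position 1: 011 → 1  (bit 3 = 1)
position 9: 010 → 1  (bit 2 = 1)
position 12: 001 → 1  (bit 1 = 1)
position 11: 000 → 1  (bit 0 = 1)
bits b7..b0 = 01001111 = 79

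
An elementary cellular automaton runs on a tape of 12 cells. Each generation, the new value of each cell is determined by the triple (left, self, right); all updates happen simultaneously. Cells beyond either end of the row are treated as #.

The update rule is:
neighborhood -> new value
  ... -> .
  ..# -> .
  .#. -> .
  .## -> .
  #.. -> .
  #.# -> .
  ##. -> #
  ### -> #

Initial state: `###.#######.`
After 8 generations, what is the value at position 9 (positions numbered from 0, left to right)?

generation 1: ###..######.
generation 2: ###...#####.
generation 3: ###....####.
generation 4: ###.....###.
generation 5: ###......##.
generation 6: ###.......#.
generation 7: ###.........
generation 8: ###.........
position 9 holds .

.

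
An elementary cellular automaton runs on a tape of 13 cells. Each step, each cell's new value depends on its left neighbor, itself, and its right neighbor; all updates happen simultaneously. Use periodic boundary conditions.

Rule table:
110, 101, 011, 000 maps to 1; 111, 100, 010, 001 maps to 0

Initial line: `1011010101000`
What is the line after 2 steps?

0111101010010
0100110100000

0100110100000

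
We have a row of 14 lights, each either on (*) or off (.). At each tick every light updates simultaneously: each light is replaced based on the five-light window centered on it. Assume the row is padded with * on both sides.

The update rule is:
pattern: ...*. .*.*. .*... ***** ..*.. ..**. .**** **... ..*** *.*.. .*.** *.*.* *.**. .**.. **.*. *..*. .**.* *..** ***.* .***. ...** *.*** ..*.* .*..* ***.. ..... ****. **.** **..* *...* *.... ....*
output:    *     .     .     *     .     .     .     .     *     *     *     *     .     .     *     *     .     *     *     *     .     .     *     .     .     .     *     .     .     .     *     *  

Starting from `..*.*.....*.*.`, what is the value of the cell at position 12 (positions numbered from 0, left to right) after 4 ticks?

*

tick 1: .**.*.*.***.**
tick 2: ...**.**.**...
tick 3: ..............
tick 4: .*..........*.
position 12 holds *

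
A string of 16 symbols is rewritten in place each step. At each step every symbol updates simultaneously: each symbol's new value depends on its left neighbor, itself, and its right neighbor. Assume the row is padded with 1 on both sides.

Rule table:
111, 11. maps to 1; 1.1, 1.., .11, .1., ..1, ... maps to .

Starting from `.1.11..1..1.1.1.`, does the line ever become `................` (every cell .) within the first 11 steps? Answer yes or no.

yes

....1...........
................
all cells are . at step 2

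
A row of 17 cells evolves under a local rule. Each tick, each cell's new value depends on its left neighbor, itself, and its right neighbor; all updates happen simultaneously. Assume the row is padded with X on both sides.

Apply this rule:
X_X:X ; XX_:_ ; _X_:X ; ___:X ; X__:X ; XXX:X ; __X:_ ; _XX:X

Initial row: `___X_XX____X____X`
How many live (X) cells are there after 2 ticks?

tick 1: XX_XXX_XXX_XXXX_X
tick 2: X_XXX_XXX_XXXX_XX
count of X: 13

13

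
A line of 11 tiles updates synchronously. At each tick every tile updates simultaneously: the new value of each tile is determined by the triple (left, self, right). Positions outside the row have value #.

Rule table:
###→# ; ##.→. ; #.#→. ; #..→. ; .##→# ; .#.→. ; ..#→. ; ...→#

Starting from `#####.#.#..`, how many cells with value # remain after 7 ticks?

tick 1: ####.......
tick 2: ###..#####.
tick 3: ##...####..
tick 4: #..#.###...
tick 5: .....##..#.
tick 6: .###.#.....
tick 7: .##....###.
count of #: 5

5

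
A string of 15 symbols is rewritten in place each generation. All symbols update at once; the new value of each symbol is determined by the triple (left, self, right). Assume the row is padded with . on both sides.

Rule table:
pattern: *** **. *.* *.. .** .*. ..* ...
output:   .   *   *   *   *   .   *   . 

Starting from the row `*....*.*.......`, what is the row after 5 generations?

.*..*.*.*......
*.**.*.*.*.....
.****.*.*.*....
**..**.*.*.*...
*******.*.*.*..

*******.*.*.*..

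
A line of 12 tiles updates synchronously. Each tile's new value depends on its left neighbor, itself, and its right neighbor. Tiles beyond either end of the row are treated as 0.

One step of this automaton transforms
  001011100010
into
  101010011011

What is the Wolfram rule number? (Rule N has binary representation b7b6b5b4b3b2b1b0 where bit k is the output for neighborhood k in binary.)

position 5: 111 → 0  (bit 7 = 0)
position 6: 110 → 0  (bit 6 = 0)
position 3: 101 → 0  (bit 5 = 0)
position 7: 100 → 1  (bit 4 = 1)
position 4: 011 → 1  (bit 3 = 1)
position 2: 010 → 1  (bit 2 = 1)
position 1: 001 → 0  (bit 1 = 0)
position 0: 000 → 1  (bit 0 = 1)
bits b7..b0 = 00011101 = 29

29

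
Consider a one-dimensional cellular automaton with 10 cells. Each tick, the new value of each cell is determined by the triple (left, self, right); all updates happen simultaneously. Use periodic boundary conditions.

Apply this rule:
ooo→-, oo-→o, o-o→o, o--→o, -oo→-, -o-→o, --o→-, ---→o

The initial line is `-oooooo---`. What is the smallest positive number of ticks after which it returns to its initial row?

------oooo
ooooo----o
----oooo--
ooo----ooo
--oooo----
o----ooooo
oooo------
---oooooo-
oo------oo
-oooooo---

10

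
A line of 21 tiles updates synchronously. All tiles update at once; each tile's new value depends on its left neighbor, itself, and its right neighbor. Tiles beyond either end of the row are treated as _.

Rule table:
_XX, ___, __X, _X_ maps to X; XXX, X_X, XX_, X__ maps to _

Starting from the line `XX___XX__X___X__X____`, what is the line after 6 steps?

X__XXX__XX_XXX_XX_XXX
X_XX___XX__X___X__X__
X_X__XXX__XX_XXX_XX_X
X_X_XX___XX__X___X__X
X_X_X__XXX__XX_XXX_XX
X_X_X_XX___XX__X___X_

X_X_X_XX___XX__X___X_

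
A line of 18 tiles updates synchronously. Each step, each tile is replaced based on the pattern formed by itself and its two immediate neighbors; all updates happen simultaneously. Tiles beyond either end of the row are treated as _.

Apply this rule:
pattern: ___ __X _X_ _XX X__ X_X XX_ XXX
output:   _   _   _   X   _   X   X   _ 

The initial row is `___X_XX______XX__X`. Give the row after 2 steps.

____XXX______XX___
____X_X______XX___

____X_X______XX___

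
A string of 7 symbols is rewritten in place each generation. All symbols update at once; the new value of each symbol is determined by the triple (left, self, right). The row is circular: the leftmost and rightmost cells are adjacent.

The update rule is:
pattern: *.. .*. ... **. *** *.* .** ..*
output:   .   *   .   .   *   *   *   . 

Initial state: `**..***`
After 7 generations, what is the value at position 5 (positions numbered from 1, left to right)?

generation 1: *...***
generation 2: ....***
generation 3: ....**.
generation 4: ....*..
generation 5: ....*..  (fixed point — unchanged through generation 7)
position 5 holds *

*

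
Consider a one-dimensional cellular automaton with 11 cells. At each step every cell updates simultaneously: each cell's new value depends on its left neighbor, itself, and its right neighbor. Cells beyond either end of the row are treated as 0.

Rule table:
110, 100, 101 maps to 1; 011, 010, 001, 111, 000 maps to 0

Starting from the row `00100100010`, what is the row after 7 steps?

00000000010

00010010001
00001001000
00000100100
00000010010
00000001001
00000000100
00000000010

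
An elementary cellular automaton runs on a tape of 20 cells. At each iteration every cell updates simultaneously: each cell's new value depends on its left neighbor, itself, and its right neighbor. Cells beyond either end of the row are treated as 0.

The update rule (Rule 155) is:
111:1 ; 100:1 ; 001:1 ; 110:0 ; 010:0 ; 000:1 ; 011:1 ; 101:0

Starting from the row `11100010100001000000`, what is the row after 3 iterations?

01110011111011111101

11011100011110111111
10011011111100111110
01110011111011111101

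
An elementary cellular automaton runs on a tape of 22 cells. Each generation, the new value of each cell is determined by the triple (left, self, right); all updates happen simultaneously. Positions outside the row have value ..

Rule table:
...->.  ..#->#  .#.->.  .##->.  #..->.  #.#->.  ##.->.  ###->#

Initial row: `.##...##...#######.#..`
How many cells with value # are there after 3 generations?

generation 1: #....#....#.#####.....
generation 2: ....#....#...###......
generation 3: ...#....#...#.#.......
count of #: 4

4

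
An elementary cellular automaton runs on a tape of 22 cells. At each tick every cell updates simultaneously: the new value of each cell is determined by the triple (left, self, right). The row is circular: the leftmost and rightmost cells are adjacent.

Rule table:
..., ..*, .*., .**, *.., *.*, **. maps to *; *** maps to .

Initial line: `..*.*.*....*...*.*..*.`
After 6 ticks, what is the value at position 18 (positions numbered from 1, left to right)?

.

tick 1: **********************
tick 2: ......................
tick 3: **********************  (repeats tick 1; period 2)
tick 6: ......................
position 18 holds .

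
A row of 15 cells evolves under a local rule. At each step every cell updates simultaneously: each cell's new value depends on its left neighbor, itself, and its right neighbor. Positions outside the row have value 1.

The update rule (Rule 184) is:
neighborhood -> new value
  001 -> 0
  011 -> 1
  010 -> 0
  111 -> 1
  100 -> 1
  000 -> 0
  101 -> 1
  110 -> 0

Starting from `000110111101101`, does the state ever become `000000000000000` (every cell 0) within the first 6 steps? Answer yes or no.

100101111011011
010011110110111
101011101101111
010111011011111
101110110111111
011101101111111
step 6 is 011101101111111, still not uniform 0

no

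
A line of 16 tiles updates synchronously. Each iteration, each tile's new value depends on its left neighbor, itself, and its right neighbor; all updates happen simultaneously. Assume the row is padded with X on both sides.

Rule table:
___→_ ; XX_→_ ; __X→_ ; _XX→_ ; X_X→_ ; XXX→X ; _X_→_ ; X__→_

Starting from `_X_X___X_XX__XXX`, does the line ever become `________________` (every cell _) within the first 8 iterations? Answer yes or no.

yes

iteration 1: ______________XX
iteration 2: _______________X
iteration 3: ________________
all cells are _ at iteration 3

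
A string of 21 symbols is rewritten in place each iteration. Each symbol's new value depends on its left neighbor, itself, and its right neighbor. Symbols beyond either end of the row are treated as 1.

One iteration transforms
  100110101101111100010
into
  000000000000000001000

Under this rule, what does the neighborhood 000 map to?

At position 17 the neighborhood is 000; the next row has 1 there.

1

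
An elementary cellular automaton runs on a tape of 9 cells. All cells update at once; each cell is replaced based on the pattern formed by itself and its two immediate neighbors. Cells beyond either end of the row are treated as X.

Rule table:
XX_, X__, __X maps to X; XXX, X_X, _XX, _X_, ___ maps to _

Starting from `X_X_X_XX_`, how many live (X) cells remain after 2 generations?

3

X______X_
XX____X__
count of X: 3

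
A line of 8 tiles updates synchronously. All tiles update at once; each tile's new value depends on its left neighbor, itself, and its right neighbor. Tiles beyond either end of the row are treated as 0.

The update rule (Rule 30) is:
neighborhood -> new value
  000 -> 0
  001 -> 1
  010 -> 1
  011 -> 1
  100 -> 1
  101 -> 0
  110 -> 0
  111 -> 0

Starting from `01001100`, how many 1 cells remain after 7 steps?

11111010
10000011
11000110
10101101
10101001
10101111
10101000
count of 1: 3

3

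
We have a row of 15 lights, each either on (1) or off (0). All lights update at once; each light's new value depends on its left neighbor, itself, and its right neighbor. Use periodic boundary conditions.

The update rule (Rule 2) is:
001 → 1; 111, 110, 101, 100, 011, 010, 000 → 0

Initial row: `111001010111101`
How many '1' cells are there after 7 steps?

1

000010000000000
000100000000000
001000000000000
010000000000000
100000000000000
000000000000001
000000000000010
count of 1: 1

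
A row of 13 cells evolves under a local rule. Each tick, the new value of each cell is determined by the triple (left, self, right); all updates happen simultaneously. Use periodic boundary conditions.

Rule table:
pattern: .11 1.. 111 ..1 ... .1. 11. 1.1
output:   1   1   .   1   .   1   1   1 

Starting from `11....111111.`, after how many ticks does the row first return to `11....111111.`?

39

111..11....11
..111111..11.
.11....111111
1111..11....1
...111111..11
1.11....11111
11111..11....
1...111111..1
11.11....1111
.11111..11...
11...111111..
111.11....111
..11111..11..
.11...111111.
1111.11....11
...11111..11.
..11...111111
11111.11....1
....11111..11
1..11...11111
111111.11....
1....11111..1
11..11...1111
.111111.11...
11....11111..
111..11...111
..111111.11..
.11....11111.
1111..11...11
...111111.11.
..11....11111
11111..11...1
....111111.11
1..11....1111
111111..11...
1....111111.1
11..11....111
.111111..11..
11....111111.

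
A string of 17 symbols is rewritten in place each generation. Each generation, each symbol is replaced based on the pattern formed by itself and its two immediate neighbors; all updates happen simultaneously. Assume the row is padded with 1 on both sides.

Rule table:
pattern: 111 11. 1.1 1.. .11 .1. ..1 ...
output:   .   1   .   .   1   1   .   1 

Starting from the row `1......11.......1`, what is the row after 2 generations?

1.1..1.11.1...1.1

1.1111.11.11111.1
1.1..1.11.1...1.1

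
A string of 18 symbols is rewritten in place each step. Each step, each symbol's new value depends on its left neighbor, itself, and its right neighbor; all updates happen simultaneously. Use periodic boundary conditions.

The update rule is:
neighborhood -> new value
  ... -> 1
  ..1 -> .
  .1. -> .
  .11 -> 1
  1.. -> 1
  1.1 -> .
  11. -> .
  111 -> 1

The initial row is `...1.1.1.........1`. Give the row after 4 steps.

1.111.1.11111.1111

11......11111111..
1.11111.1111111.1.
..1111..111111....
1.111.1.11111.1111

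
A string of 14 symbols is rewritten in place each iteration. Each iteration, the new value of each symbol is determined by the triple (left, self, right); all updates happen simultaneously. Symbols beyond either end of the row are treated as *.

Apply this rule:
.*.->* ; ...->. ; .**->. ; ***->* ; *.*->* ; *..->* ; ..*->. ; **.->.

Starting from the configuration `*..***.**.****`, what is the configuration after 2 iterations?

***.****.**.**

.*..*.*..*.***
***.****.**.**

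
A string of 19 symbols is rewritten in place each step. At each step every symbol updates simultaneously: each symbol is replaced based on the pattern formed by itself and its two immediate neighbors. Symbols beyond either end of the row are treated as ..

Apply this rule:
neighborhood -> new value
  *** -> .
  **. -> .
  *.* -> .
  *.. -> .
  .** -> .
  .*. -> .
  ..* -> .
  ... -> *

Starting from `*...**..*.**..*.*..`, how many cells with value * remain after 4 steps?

14

..*...............*
*...*************..
..*...............*  (repeats step 1; period 2)
step 4: *...*************..
count of *: 14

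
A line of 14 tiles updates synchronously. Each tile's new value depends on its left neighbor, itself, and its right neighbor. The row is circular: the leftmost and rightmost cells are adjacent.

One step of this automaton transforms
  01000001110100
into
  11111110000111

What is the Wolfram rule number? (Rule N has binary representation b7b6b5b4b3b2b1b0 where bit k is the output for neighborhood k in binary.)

23

position 8: 111 → 0  (bit 7 = 0)
position 9: 110 → 0  (bit 6 = 0)
position 10: 101 → 0  (bit 5 = 0)
position 2: 100 → 1  (bit 4 = 1)
position 7: 011 → 0  (bit 3 = 0)
position 1: 010 → 1  (bit 2 = 1)
position 0: 001 → 1  (bit 1 = 1)
position 3: 000 → 1  (bit 0 = 1)
bits b7..b0 = 00010111 = 23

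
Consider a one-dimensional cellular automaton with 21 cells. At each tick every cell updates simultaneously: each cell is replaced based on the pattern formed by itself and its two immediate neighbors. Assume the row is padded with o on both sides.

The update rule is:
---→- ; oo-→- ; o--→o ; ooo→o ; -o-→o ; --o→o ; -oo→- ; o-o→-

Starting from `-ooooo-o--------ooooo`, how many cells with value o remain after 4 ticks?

--ooo--oo------o-oooo
oo-o-oo--o----oo--ooo
o--o---oooo--o--oo-oo
-oooo-o-oo-ooooo----o
count of o: 13

13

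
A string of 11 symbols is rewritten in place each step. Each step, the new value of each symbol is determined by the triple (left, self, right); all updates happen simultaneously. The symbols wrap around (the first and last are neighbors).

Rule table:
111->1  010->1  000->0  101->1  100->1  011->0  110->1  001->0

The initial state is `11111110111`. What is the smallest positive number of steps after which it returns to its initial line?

11

11111111011
11111111101
11111111110
01111111111
10111111111
11011111111
11101111111
11110111111
11111011111
11111101111
11111110111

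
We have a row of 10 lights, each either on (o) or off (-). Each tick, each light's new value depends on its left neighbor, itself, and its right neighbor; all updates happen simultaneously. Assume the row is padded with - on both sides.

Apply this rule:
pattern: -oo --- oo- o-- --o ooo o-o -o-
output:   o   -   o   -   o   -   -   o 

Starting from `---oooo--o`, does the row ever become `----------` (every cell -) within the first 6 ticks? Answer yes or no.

no

--oo--o-oo
-ooo-oo-oo
oo-o-oo-oo
oo-o-oo-oo  (fixed point — unchanged through tick 6)
tick 6 is oo-o-oo-oo, still not uniform -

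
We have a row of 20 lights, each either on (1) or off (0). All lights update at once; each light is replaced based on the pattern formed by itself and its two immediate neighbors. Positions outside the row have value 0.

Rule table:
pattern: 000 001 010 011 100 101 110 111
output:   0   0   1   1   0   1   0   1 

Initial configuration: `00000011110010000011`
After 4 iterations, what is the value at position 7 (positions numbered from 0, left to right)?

0

00000011100010000010
00000011000010000010
00000010000010000010
00000010000010000010
position 7 holds 0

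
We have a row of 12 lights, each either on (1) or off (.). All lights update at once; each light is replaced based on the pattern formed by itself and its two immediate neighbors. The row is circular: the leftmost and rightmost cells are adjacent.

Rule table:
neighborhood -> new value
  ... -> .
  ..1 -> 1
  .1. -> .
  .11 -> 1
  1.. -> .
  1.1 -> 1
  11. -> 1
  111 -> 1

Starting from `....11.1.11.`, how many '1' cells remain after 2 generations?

9

generation 1: ...1111.111.
generation 2: ..111111111.
count of 1: 9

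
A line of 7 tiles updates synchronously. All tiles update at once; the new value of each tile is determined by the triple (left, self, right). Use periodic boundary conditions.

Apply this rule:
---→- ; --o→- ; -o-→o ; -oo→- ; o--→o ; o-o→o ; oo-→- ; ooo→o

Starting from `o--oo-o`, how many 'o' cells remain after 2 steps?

-o---o-
-oo--oo
count of o: 4

4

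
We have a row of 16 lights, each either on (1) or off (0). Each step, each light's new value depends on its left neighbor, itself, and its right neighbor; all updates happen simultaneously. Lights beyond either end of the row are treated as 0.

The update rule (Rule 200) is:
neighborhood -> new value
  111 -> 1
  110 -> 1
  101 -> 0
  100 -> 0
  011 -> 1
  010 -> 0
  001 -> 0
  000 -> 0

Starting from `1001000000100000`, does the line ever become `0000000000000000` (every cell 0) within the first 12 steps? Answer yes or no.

0000000000000000
all cells are 0 at step 1

yes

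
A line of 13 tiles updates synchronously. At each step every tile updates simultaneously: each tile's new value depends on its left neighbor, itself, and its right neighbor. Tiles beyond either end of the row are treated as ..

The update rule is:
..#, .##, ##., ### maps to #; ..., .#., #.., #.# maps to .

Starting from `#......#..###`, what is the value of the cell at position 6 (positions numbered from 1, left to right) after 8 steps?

step 1: ......#..####
step 2: .....#..#####
step 3: ....#..######
step 4: ...#..#######
step 5: ..#..########
step 6: .#..#########
step 7: #..##########
step 8: ..###########
position 6 holds #

#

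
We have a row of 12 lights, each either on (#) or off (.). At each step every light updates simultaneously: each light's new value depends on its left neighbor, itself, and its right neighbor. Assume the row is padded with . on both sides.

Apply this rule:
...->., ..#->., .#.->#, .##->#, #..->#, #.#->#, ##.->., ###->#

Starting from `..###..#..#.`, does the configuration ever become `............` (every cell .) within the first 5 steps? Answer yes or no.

step 1: ..##.#.##.##
step 2: ..#.####.##.
step 3: ..#####.##.#
step 4: ..####.##.##
step 5: ..###.##.##.
step 5 is ..###.##.##., still not uniform .

no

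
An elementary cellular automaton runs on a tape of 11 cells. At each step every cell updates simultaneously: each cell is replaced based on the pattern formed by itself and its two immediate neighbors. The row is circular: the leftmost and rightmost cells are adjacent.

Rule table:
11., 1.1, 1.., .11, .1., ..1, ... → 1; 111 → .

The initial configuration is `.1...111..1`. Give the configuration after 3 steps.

111111.1111
.....111...
111111.1111

111111.1111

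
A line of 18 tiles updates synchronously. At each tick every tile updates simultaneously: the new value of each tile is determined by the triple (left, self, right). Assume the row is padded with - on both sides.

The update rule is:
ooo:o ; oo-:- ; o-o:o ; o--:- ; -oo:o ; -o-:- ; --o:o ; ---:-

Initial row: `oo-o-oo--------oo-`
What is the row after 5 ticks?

o-o-oo--------oo--
-o-oo--------oo---
o-oo--------oo----
-oo--------oo-----
oo--------oo------

oo--------oo------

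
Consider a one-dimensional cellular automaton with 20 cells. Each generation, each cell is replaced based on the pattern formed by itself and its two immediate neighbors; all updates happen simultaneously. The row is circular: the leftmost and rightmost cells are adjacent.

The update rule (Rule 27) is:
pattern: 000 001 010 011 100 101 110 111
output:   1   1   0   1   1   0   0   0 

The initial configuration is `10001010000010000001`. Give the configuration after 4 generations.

01110001111101111111
01001111000001000000
10111000111110111111
00100111100000100000

00100111100000100000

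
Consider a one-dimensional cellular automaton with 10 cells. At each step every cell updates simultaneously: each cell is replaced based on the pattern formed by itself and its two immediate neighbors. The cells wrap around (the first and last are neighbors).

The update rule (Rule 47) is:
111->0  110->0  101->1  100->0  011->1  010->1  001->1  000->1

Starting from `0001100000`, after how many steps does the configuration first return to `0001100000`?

10

step 1: 1111001111
step 2: 0000011000
step 3: 1111110011
step 4: 0000000110
step 5: 1111111100
step 6: 1000000001
step 7: 0011111111
step 8: 0110000000
step 9: 1100111111
step 10: 0001100000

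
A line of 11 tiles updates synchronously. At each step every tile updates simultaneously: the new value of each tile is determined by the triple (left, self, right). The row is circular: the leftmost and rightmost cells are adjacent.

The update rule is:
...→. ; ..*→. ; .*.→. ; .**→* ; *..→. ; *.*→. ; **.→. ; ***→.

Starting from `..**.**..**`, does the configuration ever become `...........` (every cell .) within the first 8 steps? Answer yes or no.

step 1: ..*..*...*.
step 2: ...........
all cells are . at step 2

yes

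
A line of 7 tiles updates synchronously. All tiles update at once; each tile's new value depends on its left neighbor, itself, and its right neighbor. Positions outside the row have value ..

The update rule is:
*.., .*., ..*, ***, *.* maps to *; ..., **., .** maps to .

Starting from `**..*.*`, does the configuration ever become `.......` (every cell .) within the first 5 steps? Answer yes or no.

..*****
.*.***.
***.*.*
.*.****
***.**.
step 5 is ***.**., still not uniform .

no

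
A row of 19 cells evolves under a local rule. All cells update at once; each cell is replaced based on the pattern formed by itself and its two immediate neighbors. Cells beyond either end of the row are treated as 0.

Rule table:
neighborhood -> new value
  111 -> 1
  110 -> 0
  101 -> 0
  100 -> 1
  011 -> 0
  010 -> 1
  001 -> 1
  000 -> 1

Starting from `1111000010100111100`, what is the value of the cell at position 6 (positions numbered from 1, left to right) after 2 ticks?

0110111110111011011
1000011100010000000
position 6 holds 1

1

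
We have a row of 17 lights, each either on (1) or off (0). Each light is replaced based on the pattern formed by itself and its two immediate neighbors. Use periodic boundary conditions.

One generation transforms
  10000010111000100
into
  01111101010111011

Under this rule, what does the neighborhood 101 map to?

1

At position 7 the neighborhood is 101; the next row has 1 there.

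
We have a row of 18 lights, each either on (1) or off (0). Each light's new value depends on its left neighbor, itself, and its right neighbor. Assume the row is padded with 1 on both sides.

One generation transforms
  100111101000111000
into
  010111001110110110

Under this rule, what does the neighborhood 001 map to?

0

At position 2 the neighborhood is 001; the next row has 0 there.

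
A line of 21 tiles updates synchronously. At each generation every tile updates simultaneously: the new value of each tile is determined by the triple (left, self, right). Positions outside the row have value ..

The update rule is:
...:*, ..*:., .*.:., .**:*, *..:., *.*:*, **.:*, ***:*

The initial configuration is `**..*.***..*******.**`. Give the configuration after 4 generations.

*********..**********

**...****..**********
**.*.****..**********
***.*****..**********
*********..**********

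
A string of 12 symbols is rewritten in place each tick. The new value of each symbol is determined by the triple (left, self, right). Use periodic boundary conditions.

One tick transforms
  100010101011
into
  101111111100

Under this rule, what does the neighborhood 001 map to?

1

At position 3 the neighborhood is 001; the next row has 1 there.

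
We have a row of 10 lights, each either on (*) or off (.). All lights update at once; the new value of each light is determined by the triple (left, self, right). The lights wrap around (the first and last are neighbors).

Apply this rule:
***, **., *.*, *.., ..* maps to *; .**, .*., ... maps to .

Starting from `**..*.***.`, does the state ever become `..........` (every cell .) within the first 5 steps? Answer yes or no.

no

.***.*.***
*.***.*.**
**.***.*.*
***.***.*.
.***.***.*
step 5 is .***.***.*, still not uniform .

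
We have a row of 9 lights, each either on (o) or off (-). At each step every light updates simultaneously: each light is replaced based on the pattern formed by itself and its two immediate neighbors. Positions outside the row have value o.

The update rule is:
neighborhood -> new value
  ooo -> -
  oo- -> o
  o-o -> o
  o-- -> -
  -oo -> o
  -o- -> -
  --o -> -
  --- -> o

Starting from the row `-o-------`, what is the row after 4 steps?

o-oo--o-o

step 1: o--ooooo-
step 2: o--o---oo
step 3: o----o-o-
step 4: o-oo--o-o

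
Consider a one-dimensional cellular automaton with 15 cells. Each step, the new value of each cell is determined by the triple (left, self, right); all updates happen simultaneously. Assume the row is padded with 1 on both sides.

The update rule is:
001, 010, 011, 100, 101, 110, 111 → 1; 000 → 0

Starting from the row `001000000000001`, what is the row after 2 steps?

111100000000011
111110000000111

111110000000111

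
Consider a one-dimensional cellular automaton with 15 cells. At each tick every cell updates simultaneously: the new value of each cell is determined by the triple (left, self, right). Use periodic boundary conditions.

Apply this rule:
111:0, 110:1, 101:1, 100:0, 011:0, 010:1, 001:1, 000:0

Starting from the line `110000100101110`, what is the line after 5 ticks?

010001101110011
110010110010101
010111010111110
111001111000010
001010001000111

001010001000111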